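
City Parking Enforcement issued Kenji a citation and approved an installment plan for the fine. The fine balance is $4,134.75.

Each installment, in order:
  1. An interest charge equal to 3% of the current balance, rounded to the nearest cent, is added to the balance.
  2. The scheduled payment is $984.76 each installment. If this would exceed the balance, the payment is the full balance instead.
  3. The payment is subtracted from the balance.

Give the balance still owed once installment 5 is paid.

$0.00

Installment 1: opening $4,134.75; interest $124.04 → $4,258.79; payment $984.76; balance $3,274.03
Installment 2: opening $3,274.03; interest $98.22 → $3,372.25; payment $984.76; balance $2,387.49
Installment 3: opening $2,387.49; interest $71.62 → $2,459.11; payment $984.76; balance $1,474.35
Installment 4: opening $1,474.35; interest $44.23 → $1,518.58; payment $984.76; balance $533.82
Installment 5: opening $533.82; interest $16.01 → $549.83; payment $549.83; balance $0.00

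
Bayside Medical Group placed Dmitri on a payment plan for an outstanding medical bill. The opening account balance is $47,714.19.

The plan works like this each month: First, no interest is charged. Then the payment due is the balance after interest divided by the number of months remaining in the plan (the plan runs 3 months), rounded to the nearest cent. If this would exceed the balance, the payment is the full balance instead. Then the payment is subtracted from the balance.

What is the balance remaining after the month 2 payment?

$15,904.73

Month 1: opening $47,714.19; payment $15,904.73; balance $31,809.46
Month 2: opening $31,809.46; payment $15,904.73; balance $15,904.73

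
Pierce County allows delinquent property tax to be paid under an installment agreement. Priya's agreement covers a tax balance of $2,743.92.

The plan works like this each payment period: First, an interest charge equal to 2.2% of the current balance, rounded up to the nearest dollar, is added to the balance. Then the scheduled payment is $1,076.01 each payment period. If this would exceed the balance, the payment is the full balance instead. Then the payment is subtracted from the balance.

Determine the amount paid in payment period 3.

$707.90

Payment period 1: $2,743.92 +$61.00 interest = $2,804.92; pay $1,076.01 → $1,728.91
Payment period 2: $1,728.91 +$39.00 interest = $1,767.91; pay $1,076.01 → $691.90
Payment period 3: $691.90 +$16.00 interest = $707.90; pay $707.90 → $0.00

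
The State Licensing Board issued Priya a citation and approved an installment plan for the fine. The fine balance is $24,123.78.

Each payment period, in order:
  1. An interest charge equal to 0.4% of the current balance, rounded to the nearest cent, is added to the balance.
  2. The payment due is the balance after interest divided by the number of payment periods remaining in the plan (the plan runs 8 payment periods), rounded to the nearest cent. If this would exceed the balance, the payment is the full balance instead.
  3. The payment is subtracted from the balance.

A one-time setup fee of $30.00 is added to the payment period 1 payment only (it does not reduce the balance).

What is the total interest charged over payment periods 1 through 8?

$438.31

Payment period 1: $24,123.78 +$96.50 interest = $24,220.28; pay $3,027.54 (+ $30.00 fee) → $21,192.74
Payment period 2: $21,192.74 +$84.77 interest = $21,277.51; pay $3,039.64 → $18,237.87
Payment period 3: $18,237.87 +$72.95 interest = $18,310.82; pay $3,051.80 → $15,259.02
Payment period 4: $15,259.02 +$61.04 interest = $15,320.06; pay $3,064.01 → $12,256.05
Payment period 5: $12,256.05 +$49.02 interest = $12,305.07; pay $3,076.27 → $9,228.80
Payment period 6: $9,228.80 +$36.92 interest = $9,265.72; pay $3,088.57 → $6,177.15
Payment period 7: $6,177.15 +$24.71 interest = $6,201.86; pay $3,100.93 → $3,100.93
Payment period 8: $3,100.93 +$12.40 interest = $3,113.33; pay $3,113.33 → $0.00
Total interest: $96.50 + $84.77 + $72.95 + $61.04 + $49.02 + $36.92 + $24.71 + $12.40 = $438.31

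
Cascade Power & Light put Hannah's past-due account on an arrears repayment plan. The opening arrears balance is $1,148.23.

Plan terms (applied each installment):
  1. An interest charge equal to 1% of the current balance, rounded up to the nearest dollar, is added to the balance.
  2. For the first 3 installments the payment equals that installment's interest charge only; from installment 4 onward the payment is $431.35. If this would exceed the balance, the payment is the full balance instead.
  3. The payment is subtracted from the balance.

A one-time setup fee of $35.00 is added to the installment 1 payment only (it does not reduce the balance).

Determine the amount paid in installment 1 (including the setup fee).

# | Opening | Interest | Payment | Fee | End bal
1 | $1,148.23 | $12.00 | $12.00 | $35.00 | $1,148.23

$47.00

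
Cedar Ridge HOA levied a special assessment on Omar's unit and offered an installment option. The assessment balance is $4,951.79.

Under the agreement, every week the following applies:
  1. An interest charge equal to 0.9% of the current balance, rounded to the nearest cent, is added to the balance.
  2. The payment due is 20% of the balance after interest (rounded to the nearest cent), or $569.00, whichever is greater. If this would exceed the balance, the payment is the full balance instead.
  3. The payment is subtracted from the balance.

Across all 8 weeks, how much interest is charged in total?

$177.24

Week 1: opening $4,951.79; interest $44.57 → $4,996.36; payment $999.27; balance $3,997.09
Week 2: opening $3,997.09; interest $35.97 → $4,033.06; payment $806.61; balance $3,226.45
Week 3: opening $3,226.45; interest $29.04 → $3,255.49; payment $651.10; balance $2,604.39
Week 4: opening $2,604.39; interest $23.44 → $2,627.83; payment $569.00; balance $2,058.83
Week 5: opening $2,058.83; interest $18.53 → $2,077.36; payment $569.00; balance $1,508.36
Week 6: opening $1,508.36; interest $13.58 → $1,521.94; payment $569.00; balance $952.94
Week 7: opening $952.94; interest $8.58 → $961.52; payment $569.00; balance $392.52
Week 8: opening $392.52; interest $3.53 → $396.05; payment $396.05; balance $0.00
Total interest: $44.57 + $35.97 + $29.04 + $23.44 + $18.53 + $13.58 + $8.58 + $3.53 = $177.24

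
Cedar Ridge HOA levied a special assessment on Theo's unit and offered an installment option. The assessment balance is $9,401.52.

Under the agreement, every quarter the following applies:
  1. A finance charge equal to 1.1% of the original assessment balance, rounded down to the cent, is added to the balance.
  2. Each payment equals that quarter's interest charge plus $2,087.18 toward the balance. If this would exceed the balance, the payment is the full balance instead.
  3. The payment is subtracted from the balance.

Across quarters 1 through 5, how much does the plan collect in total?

$9,918.57

Quarter 1: $9,401.52 +$103.41 interest = $9,504.93; pay $2,190.59 → $7,314.34
Quarter 2: $7,314.34 +$103.41 interest = $7,417.75; pay $2,190.59 → $5,227.16
Quarter 3: $5,227.16 +$103.41 interest = $5,330.57; pay $2,190.59 → $3,139.98
Quarter 4: $3,139.98 +$103.41 interest = $3,243.39; pay $2,190.59 → $1,052.80
Quarter 5: $1,052.80 +$103.41 interest = $1,156.21; pay $1,156.21 → $0.00
Total paid: $9,918.57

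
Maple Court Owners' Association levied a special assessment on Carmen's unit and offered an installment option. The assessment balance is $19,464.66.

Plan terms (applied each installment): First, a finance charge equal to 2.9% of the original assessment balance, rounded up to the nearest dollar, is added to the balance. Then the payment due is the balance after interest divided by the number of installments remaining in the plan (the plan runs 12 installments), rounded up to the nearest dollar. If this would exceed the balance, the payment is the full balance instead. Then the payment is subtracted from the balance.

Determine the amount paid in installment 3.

$1,777.00

# | Opening | Interest | Payment | End bal
1 | $19,464.66 | $565.00 | $1,670.00 | $18,359.66
2 | $18,359.66 | $565.00 | $1,721.00 | $17,203.66
3 | $17,203.66 | $565.00 | $1,777.00 | $15,991.66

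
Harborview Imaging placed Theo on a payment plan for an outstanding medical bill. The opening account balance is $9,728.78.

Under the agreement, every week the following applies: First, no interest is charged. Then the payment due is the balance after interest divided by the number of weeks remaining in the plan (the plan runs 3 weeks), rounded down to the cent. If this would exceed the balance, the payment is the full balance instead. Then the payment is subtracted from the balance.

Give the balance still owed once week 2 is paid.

Week 1: opening $9,728.78; payment $3,242.92; balance $6,485.86
Week 2: opening $6,485.86; payment $3,242.93; balance $3,242.93

$3,242.93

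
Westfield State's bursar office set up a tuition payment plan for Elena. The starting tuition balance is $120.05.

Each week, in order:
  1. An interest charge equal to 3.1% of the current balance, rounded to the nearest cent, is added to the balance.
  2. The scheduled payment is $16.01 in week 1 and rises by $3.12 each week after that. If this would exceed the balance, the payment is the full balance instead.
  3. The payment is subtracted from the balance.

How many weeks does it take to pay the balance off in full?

6

Week 1: opening $120.05; interest $3.72 → $123.77; payment $16.01; balance $107.76
Week 2: opening $107.76; interest $3.34 → $111.10; payment $19.13; balance $91.97
Week 3: opening $91.97; interest $2.85 → $94.82; payment $22.25; balance $72.57
Week 4: opening $72.57; interest $2.25 → $74.82; payment $25.37; balance $49.45
Week 5: opening $49.45; interest $1.53 → $50.98; payment $28.49; balance $22.49
Week 6: opening $22.49; interest $0.70 → $23.19; payment $23.19; balance $0.00
Balance reaches $0.00 in week 6.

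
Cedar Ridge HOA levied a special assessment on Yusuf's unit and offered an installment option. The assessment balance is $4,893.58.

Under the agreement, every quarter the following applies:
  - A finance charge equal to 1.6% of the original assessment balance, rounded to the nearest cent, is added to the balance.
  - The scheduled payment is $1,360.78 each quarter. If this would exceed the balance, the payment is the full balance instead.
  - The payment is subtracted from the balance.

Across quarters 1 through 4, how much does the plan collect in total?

$5,206.78

Quarter 1: $4,893.58 +$78.30 interest = $4,971.88; pay $1,360.78 → $3,611.10
Quarter 2: $3,611.10 +$78.30 interest = $3,689.40; pay $1,360.78 → $2,328.62
Quarter 3: $2,328.62 +$78.30 interest = $2,406.92; pay $1,360.78 → $1,046.14
Quarter 4: $1,046.14 +$78.30 interest = $1,124.44; pay $1,124.44 → $0.00
Total paid: $5,206.78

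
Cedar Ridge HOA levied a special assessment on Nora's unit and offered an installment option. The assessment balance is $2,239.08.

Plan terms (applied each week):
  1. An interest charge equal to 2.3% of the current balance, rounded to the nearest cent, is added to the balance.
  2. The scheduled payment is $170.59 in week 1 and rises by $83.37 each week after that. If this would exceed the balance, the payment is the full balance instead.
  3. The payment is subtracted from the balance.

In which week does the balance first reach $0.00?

Week 1: $2,239.08 +$51.50 interest = $2,290.58; pay $170.59 → $2,119.99
Week 2: $2,119.99 +$48.76 interest = $2,168.75; pay $253.96 → $1,914.79
Week 3: $1,914.79 +$44.04 interest = $1,958.83; pay $337.33 → $1,621.50
Week 4: $1,621.50 +$37.29 interest = $1,658.79; pay $420.70 → $1,238.09
Week 5: $1,238.09 +$28.48 interest = $1,266.57; pay $504.07 → $762.50
Week 6: $762.50 +$17.54 interest = $780.04; pay $587.44 → $192.60
Week 7: $192.60 +$4.43 interest = $197.03; pay $197.03 → $0.00
Balance reaches $0.00 in week 7.

7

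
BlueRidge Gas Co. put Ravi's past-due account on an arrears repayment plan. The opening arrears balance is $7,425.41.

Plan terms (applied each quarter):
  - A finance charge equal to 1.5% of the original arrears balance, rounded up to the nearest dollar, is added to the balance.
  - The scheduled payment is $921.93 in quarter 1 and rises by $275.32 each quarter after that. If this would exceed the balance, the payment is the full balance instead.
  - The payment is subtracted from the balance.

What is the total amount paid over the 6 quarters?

Quarter 1: $7,425.41 +$112.00 interest = $7,537.41; pay $921.93 → $6,615.48
Quarter 2: $6,615.48 +$112.00 interest = $6,727.48; pay $1,197.25 → $5,530.23
Quarter 3: $5,530.23 +$112.00 interest = $5,642.23; pay $1,472.57 → $4,169.66
Quarter 4: $4,169.66 +$112.00 interest = $4,281.66; pay $1,747.89 → $2,533.77
Quarter 5: $2,533.77 +$112.00 interest = $2,645.77; pay $2,023.21 → $622.56
Quarter 6: $622.56 +$112.00 interest = $734.56; pay $734.56 → $0.00
Total paid: $8,097.41

$8,097.41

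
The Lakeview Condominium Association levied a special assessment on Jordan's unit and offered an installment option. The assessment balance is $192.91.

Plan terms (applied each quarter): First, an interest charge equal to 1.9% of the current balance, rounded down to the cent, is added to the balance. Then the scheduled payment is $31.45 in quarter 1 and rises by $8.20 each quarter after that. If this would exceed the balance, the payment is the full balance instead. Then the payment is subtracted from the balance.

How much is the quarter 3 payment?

Quarter 1: opening $192.91; interest $3.66 → $196.57; payment $31.45; balance $165.12
Quarter 2: opening $165.12; interest $3.13 → $168.25; payment $39.65; balance $128.60
Quarter 3: opening $128.60; interest $2.44 → $131.04; payment $47.85; balance $83.19

$47.85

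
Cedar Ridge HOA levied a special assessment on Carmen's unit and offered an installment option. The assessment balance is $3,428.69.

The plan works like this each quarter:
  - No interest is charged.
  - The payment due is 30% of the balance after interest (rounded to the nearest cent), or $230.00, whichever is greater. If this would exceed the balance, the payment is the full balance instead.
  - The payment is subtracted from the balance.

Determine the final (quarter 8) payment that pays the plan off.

$116.26

Quarter 1: opening $3,428.69; payment $1,028.61; balance $2,400.08
Quarter 2: opening $2,400.08; payment $720.02; balance $1,680.06
Quarter 3: opening $1,680.06; payment $504.02; balance $1,176.04
Quarter 4: opening $1,176.04; payment $352.81; balance $823.23
Quarter 5: opening $823.23; payment $246.97; balance $576.26
Quarter 6: opening $576.26; payment $230.00; balance $346.26
Quarter 7: opening $346.26; payment $230.00; balance $116.26
Quarter 8: opening $116.26; payment $116.26; balance $0.00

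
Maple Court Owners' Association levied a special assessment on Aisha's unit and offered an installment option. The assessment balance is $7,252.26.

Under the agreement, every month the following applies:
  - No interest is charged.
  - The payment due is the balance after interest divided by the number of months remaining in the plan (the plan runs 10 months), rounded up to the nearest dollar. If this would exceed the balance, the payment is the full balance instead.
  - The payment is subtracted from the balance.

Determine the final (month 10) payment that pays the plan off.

Month 1: $7,252.26 − $726.00 → $6,526.26
Month 2: $6,526.26 − $726.00 → $5,800.26
Month 3: $5,800.26 − $726.00 → $5,074.26
Month 4: $5,074.26 − $725.00 → $4,349.26
Month 5: $4,349.26 − $725.00 → $3,624.26
Month 6: $3,624.26 − $725.00 → $2,899.26
Month 7: $2,899.26 − $725.00 → $2,174.26
Month 8: $2,174.26 − $725.00 → $1,449.26
Month 9: $1,449.26 − $725.00 → $724.26
Month 10: $724.26 − $724.26 → $0.00

$724.26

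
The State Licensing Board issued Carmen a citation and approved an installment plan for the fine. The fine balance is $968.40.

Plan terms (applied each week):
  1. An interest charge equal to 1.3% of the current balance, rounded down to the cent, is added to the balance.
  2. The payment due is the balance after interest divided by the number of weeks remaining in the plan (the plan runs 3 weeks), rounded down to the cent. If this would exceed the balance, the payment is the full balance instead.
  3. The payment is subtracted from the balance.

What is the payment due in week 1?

$326.99

# | Opening | Interest | Payment | End bal
1 | $968.40 | $12.58 | $326.99 | $653.99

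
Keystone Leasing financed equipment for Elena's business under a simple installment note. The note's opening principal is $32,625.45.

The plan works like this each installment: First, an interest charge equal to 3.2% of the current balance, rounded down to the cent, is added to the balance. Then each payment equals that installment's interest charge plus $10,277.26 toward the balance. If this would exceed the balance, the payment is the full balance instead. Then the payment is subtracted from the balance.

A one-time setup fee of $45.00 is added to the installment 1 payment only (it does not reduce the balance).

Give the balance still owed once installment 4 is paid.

$0.00

Installment 1: opening $32,625.45; interest $1,044.01 → $33,669.46; payment $11,321.27 (+ $45.00 fee); balance $22,348.19
Installment 2: opening $22,348.19; interest $715.14 → $23,063.33; payment $10,992.40; balance $12,070.93
Installment 3: opening $12,070.93; interest $386.26 → $12,457.19; payment $10,663.52; balance $1,793.67
Installment 4: opening $1,793.67; interest $57.39 → $1,851.06; payment $1,851.06; balance $0.00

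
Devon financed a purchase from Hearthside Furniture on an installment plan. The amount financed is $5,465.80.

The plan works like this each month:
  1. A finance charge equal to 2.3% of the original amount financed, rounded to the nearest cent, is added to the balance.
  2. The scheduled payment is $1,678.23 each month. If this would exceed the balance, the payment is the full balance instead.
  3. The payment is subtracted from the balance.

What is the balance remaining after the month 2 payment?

Month 1: $5,465.80 +$125.71 interest = $5,591.51; pay $1,678.23 → $3,913.28
Month 2: $3,913.28 +$125.71 interest = $4,038.99; pay $1,678.23 → $2,360.76

$2,360.76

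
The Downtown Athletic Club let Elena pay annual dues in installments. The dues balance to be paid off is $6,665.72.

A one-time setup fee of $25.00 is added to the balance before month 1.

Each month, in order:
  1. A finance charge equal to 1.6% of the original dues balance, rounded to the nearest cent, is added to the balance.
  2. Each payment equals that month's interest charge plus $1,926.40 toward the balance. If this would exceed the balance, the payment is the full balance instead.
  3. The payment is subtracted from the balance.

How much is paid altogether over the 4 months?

$7,117.32

Month 1: $6,690.72 +$106.65 interest = $6,797.37; pay $2,033.05 → $4,764.32
Month 2: $4,764.32 +$106.65 interest = $4,870.97; pay $2,033.05 → $2,837.92
Month 3: $2,837.92 +$106.65 interest = $2,944.57; pay $2,033.05 → $911.52
Month 4: $911.52 +$106.65 interest = $1,018.17; pay $1,018.17 → $0.00
Total paid: $7,117.32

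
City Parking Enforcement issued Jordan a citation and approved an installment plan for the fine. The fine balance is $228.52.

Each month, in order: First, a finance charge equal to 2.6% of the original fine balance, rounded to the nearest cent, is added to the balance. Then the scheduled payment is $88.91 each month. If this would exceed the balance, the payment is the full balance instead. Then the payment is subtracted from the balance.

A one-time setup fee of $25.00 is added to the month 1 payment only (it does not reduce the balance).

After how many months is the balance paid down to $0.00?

# | Opening | Interest | Payment | Fee | End bal
1 | $228.52 | $5.94 | $88.91 | $25.00 | $145.55
2 | $145.55 | $5.94 | $88.91 | — | $62.58
3 | $62.58 | $5.94 | $68.52 | — | $0.00
Balance reaches $0.00 in month 3.

3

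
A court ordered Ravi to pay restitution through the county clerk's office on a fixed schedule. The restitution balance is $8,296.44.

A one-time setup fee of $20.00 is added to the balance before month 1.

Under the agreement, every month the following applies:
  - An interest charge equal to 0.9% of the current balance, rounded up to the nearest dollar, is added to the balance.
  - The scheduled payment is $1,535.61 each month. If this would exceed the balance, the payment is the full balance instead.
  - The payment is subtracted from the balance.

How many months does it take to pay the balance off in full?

Month 1: opening $8,316.44; interest $75.00 → $8,391.44; payment $1,535.61; balance $6,855.83
Month 2: opening $6,855.83; interest $62.00 → $6,917.83; payment $1,535.61; balance $5,382.22
Month 3: opening $5,382.22; interest $49.00 → $5,431.22; payment $1,535.61; balance $3,895.61
Month 4: opening $3,895.61; interest $36.00 → $3,931.61; payment $1,535.61; balance $2,396.00
Month 5: opening $2,396.00; interest $22.00 → $2,418.00; payment $1,535.61; balance $882.39
Month 6: opening $882.39; interest $8.00 → $890.39; payment $890.39; balance $0.00
Balance reaches $0.00 in month 6.

6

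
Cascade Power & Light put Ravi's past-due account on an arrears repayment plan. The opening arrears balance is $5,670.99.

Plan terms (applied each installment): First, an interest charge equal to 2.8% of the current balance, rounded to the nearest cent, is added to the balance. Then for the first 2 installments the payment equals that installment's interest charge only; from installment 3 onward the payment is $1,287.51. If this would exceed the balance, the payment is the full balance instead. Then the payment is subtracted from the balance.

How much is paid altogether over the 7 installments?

Installment 1: opening $5,670.99; interest $158.79 → $5,829.78; payment $158.79; balance $5,670.99
Installment 2: opening $5,670.99; interest $158.79 → $5,829.78; payment $158.79; balance $5,670.99
Installment 3: opening $5,670.99; interest $158.79 → $5,829.78; payment $1,287.51; balance $4,542.27
Installment 4: opening $4,542.27; interest $127.18 → $4,669.45; payment $1,287.51; balance $3,381.94
Installment 5: opening $3,381.94; interest $94.69 → $3,476.63; payment $1,287.51; balance $2,189.12
Installment 6: opening $2,189.12; interest $61.30 → $2,250.42; payment $1,287.51; balance $962.91
Installment 7: opening $962.91; interest $26.96 → $989.87; payment $989.87; balance $0.00
Total paid: $6,457.49

$6,457.49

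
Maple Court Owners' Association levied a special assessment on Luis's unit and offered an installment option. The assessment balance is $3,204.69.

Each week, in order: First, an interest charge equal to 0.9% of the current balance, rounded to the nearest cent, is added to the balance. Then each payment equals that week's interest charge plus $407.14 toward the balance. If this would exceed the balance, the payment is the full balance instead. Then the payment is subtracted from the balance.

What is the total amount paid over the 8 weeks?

# | Opening | Interest | Payment | End bal
1 | $3,204.69 | $28.84 | $435.98 | $2,797.55
2 | $2,797.55 | $25.18 | $432.32 | $2,390.41
3 | $2,390.41 | $21.51 | $428.65 | $1,983.27
4 | $1,983.27 | $17.85 | $424.99 | $1,576.13
5 | $1,576.13 | $14.19 | $421.33 | $1,168.99
6 | $1,168.99 | $10.52 | $417.66 | $761.85
7 | $761.85 | $6.86 | $414.00 | $354.71
8 | $354.71 | $3.19 | $357.90 | $0.00
Total paid: $3,332.83

$3,332.83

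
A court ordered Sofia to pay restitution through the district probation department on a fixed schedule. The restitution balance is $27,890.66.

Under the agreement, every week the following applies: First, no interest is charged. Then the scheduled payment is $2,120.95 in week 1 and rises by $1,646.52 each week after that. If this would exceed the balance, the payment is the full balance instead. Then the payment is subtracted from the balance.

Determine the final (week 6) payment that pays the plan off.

Week 1: opening $27,890.66; payment $2,120.95; balance $25,769.71
Week 2: opening $25,769.71; payment $3,767.47; balance $22,002.24
Week 3: opening $22,002.24; payment $5,413.99; balance $16,588.25
Week 4: opening $16,588.25; payment $7,060.51; balance $9,527.74
Week 5: opening $9,527.74; payment $8,707.03; balance $820.71
Week 6: opening $820.71; payment $820.71; balance $0.00

$820.71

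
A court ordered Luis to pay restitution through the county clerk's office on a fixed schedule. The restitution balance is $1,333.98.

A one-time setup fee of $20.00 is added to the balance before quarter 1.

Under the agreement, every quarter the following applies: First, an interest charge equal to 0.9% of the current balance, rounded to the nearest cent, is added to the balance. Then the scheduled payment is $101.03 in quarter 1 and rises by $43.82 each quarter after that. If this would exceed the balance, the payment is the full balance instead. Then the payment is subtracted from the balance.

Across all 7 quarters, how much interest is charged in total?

$54.34

Quarter 1: opening $1,353.98; interest $12.19 → $1,366.17; payment $101.03; balance $1,265.14
Quarter 2: opening $1,265.14; interest $11.39 → $1,276.53; payment $144.85; balance $1,131.68
Quarter 3: opening $1,131.68; interest $10.19 → $1,141.87; payment $188.67; balance $953.20
Quarter 4: opening $953.20; interest $8.58 → $961.78; payment $232.49; balance $729.29
Quarter 5: opening $729.29; interest $6.56 → $735.85; payment $276.31; balance $459.54
Quarter 6: opening $459.54; interest $4.14 → $463.68; payment $320.13; balance $143.55
Quarter 7: opening $143.55; interest $1.29 → $144.84; payment $144.84; balance $0.00
Total interest: $12.19 + $11.39 + $10.19 + $8.58 + $6.56 + $4.14 + $1.29 = $54.34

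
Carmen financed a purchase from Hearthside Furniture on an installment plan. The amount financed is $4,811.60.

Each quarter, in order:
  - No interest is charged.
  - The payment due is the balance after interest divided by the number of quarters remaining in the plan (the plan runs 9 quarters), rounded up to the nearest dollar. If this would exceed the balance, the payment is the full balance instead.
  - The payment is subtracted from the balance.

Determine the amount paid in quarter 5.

$535.00

# | Opening | Payment | End bal
1 | $4,811.60 | $535.00 | $4,276.60
2 | $4,276.60 | $535.00 | $3,741.60
3 | $3,741.60 | $535.00 | $3,206.60
4 | $3,206.60 | $535.00 | $2,671.60
5 | $2,671.60 | $535.00 | $2,136.60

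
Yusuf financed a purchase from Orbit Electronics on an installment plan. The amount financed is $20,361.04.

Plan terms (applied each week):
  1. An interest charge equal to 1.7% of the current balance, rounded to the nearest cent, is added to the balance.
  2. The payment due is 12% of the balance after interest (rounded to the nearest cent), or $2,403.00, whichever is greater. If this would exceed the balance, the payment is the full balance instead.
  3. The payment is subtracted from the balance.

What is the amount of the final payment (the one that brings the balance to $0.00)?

$453.14

Week 1: $20,361.04 +$346.14 interest = $20,707.18; pay $2,484.86 → $18,222.32
Week 2: $18,222.32 +$309.78 interest = $18,532.10; pay $2,403.00 → $16,129.10
Week 3: $16,129.10 +$274.19 interest = $16,403.29; pay $2,403.00 → $14,000.29
Week 4: $14,000.29 +$238.00 interest = $14,238.29; pay $2,403.00 → $11,835.29
Week 5: $11,835.29 +$201.20 interest = $12,036.49; pay $2,403.00 → $9,633.49
Week 6: $9,633.49 +$163.77 interest = $9,797.26; pay $2,403.00 → $7,394.26
Week 7: $7,394.26 +$125.70 interest = $7,519.96; pay $2,403.00 → $5,116.96
Week 8: $5,116.96 +$86.99 interest = $5,203.95; pay $2,403.00 → $2,800.95
Week 9: $2,800.95 +$47.62 interest = $2,848.57; pay $2,403.00 → $445.57
Week 10: $445.57 +$7.57 interest = $453.14; pay $453.14 → $0.00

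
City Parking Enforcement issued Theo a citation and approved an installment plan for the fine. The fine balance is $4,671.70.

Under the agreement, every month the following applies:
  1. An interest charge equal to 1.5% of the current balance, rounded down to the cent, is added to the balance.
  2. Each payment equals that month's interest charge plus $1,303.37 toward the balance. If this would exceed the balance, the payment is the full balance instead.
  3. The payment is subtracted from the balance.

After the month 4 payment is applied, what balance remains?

Month 1: $4,671.70 +$70.07 interest = $4,741.77; pay $1,373.44 → $3,368.33
Month 2: $3,368.33 +$50.52 interest = $3,418.85; pay $1,353.89 → $2,064.96
Month 3: $2,064.96 +$30.97 interest = $2,095.93; pay $1,334.34 → $761.59
Month 4: $761.59 +$11.42 interest = $773.01; pay $773.01 → $0.00

$0.00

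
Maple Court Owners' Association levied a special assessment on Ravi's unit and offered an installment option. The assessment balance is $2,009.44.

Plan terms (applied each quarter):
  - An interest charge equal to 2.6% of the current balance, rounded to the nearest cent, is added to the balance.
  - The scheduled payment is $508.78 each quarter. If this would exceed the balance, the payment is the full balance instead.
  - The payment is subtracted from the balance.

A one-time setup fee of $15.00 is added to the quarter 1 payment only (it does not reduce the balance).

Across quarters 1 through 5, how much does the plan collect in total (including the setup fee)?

$2,163.85

Quarter 1: opening $2,009.44; interest $52.25 → $2,061.69; payment $508.78 (+ $15.00 fee); balance $1,552.91
Quarter 2: opening $1,552.91; interest $40.38 → $1,593.29; payment $508.78; balance $1,084.51
Quarter 3: opening $1,084.51; interest $28.20 → $1,112.71; payment $508.78; balance $603.93
Quarter 4: opening $603.93; interest $15.70 → $619.63; payment $508.78; balance $110.85
Quarter 5: opening $110.85; interest $2.88 → $113.73; payment $113.73; balance $0.00
Total paid: $2,163.85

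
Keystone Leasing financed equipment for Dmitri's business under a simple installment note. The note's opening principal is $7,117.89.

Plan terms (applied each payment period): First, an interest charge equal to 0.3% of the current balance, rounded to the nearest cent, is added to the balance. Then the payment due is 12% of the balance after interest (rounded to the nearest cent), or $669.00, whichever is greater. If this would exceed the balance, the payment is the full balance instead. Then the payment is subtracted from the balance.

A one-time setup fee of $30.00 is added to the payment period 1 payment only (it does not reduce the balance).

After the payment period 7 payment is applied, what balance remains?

$2,263.77

Payment period 1: opening $7,117.89; interest $21.35 → $7,139.24; payment $856.71 (+ $30.00 fee); balance $6,282.53
Payment period 2: opening $6,282.53; interest $18.85 → $6,301.38; payment $756.17; balance $5,545.21
Payment period 3: opening $5,545.21; interest $16.64 → $5,561.85; payment $669.00; balance $4,892.85
Payment period 4: opening $4,892.85; interest $14.68 → $4,907.53; payment $669.00; balance $4,238.53
Payment period 5: opening $4,238.53; interest $12.72 → $4,251.25; payment $669.00; balance $3,582.25
Payment period 6: opening $3,582.25; interest $10.75 → $3,593.00; payment $669.00; balance $2,924.00
Payment period 7: opening $2,924.00; interest $8.77 → $2,932.77; payment $669.00; balance $2,263.77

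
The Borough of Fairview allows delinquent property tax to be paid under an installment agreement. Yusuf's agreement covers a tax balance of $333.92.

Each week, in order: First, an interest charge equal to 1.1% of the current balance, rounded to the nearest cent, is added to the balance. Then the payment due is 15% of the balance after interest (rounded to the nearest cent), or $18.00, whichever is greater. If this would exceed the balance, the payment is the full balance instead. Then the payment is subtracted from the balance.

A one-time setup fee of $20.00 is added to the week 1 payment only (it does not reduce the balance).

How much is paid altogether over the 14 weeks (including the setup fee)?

$375.95

# | Opening | Interest | Payment | Fee | End bal
1 | $333.92 | $3.67 | $50.64 | $20.00 | $286.95
2 | $286.95 | $3.16 | $43.52 | — | $246.59
3 | $246.59 | $2.71 | $37.40 | — | $211.90
4 | $211.90 | $2.33 | $32.13 | — | $182.10
5 | $182.10 | $2.00 | $27.62 | — | $156.48
6 | $156.48 | $1.72 | $23.73 | — | $134.47
7 | $134.47 | $1.48 | $20.39 | — | $115.56
8 | $115.56 | $1.27 | $18.00 | — | $98.83
9 | $98.83 | $1.09 | $18.00 | — | $81.92
10 | $81.92 | $0.90 | $18.00 | — | $64.82
11 | $64.82 | $0.71 | $18.00 | — | $47.53
12 | $47.53 | $0.52 | $18.00 | — | $30.05
13 | $30.05 | $0.33 | $18.00 | — | $12.38
14 | $12.38 | $0.14 | $12.52 | — | $0.00
Total paid: $375.95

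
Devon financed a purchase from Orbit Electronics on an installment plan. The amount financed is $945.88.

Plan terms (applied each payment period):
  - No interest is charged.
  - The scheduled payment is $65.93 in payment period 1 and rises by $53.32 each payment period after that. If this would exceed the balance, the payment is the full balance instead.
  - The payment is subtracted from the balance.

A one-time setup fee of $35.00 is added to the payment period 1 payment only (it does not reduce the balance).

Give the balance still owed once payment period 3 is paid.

$588.13

Payment period 1: opening $945.88; payment $65.93 (+ $35.00 fee); balance $879.95
Payment period 2: opening $879.95; payment $119.25; balance $760.70
Payment period 3: opening $760.70; payment $172.57; balance $588.13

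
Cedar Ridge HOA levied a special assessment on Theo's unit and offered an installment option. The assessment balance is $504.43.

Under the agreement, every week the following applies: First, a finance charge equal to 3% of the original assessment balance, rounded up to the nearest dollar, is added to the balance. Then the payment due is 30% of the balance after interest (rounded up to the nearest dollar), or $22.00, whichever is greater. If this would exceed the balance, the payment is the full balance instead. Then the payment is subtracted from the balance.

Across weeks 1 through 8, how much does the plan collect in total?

$570.00

Week 1: opening $504.43; interest $16.00 → $520.43; payment $157.00; balance $363.43
Week 2: opening $363.43; interest $16.00 → $379.43; payment $114.00; balance $265.43
Week 3: opening $265.43; interest $16.00 → $281.43; payment $85.00; balance $196.43
Week 4: opening $196.43; interest $16.00 → $212.43; payment $64.00; balance $148.43
Week 5: opening $148.43; interest $16.00 → $164.43; payment $50.00; balance $114.43
Week 6: opening $114.43; interest $16.00 → $130.43; payment $40.00; balance $90.43
Week 7: opening $90.43; interest $16.00 → $106.43; payment $32.00; balance $74.43
Week 8: opening $74.43; interest $16.00 → $90.43; payment $28.00; balance $62.43
Total paid: $570.00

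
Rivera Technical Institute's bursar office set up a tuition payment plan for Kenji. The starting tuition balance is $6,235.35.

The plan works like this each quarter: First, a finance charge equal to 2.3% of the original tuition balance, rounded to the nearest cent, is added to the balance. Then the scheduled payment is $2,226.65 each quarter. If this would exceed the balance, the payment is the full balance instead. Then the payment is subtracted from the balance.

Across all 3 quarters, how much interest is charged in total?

$430.23

Quarter 1: $6,235.35 +$143.41 interest = $6,378.76; pay $2,226.65 → $4,152.11
Quarter 2: $4,152.11 +$143.41 interest = $4,295.52; pay $2,226.65 → $2,068.87
Quarter 3: $2,068.87 +$143.41 interest = $2,212.28; pay $2,212.28 → $0.00
Total interest: $143.41 + $143.41 + $143.41 = $430.23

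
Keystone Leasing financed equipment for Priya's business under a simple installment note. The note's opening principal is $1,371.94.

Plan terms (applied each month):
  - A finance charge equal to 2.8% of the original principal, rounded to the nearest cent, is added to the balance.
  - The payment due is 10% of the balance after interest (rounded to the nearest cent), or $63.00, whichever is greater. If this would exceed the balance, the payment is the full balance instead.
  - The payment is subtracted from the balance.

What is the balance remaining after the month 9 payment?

$743.27

Month 1: $1,371.94 +$38.41 interest = $1,410.35; pay $141.04 → $1,269.31
Month 2: $1,269.31 +$38.41 interest = $1,307.72; pay $130.77 → $1,176.95
Month 3: $1,176.95 +$38.41 interest = $1,215.36; pay $121.54 → $1,093.82
Month 4: $1,093.82 +$38.41 interest = $1,132.23; pay $113.22 → $1,019.01
Month 5: $1,019.01 +$38.41 interest = $1,057.42; pay $105.74 → $951.68
Month 6: $951.68 +$38.41 interest = $990.09; pay $99.01 → $891.08
Month 7: $891.08 +$38.41 interest = $929.49; pay $92.95 → $836.54
Month 8: $836.54 +$38.41 interest = $874.95; pay $87.50 → $787.45
Month 9: $787.45 +$38.41 interest = $825.86; pay $82.59 → $743.27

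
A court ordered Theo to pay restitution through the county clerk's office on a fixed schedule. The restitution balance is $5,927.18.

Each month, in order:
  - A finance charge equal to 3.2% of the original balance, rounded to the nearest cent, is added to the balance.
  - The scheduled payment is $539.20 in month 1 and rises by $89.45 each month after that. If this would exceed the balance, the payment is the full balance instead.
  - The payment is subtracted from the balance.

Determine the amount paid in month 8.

$1,165.35

Month 1: opening $5,927.18; interest $189.67 → $6,116.85; payment $539.20; balance $5,577.65
Month 2: opening $5,577.65; interest $189.67 → $5,767.32; payment $628.65; balance $5,138.67
Month 3: opening $5,138.67; interest $189.67 → $5,328.34; payment $718.10; balance $4,610.24
Month 4: opening $4,610.24; interest $189.67 → $4,799.91; payment $807.55; balance $3,992.36
Month 5: opening $3,992.36; interest $189.67 → $4,182.03; payment $897.00; balance $3,285.03
Month 6: opening $3,285.03; interest $189.67 → $3,474.70; payment $986.45; balance $2,488.25
Month 7: opening $2,488.25; interest $189.67 → $2,677.92; payment $1,075.90; balance $1,602.02
Month 8: opening $1,602.02; interest $189.67 → $1,791.69; payment $1,165.35; balance $626.34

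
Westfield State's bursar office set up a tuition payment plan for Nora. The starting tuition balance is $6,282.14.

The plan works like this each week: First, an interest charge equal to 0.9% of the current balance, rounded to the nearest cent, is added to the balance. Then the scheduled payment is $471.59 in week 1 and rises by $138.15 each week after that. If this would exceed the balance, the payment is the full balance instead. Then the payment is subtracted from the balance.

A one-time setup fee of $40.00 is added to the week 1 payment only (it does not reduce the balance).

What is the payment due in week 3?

$747.89

Week 1: opening $6,282.14; interest $56.54 → $6,338.68; payment $471.59 (+ $40.00 fee); balance $5,867.09
Week 2: opening $5,867.09; interest $52.80 → $5,919.89; payment $609.74; balance $5,310.15
Week 3: opening $5,310.15; interest $47.79 → $5,357.94; payment $747.89; balance $4,610.05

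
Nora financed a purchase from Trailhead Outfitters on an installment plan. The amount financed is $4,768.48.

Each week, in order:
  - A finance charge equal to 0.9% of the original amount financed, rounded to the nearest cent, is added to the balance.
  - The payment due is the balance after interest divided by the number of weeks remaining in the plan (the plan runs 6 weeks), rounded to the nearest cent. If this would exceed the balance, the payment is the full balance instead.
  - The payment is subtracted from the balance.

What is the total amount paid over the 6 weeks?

$5,026.00

Week 1: opening $4,768.48; interest $42.92 → $4,811.40; payment $801.90; balance $4,009.50
Week 2: opening $4,009.50; interest $42.92 → $4,052.42; payment $810.48; balance $3,241.94
Week 3: opening $3,241.94; interest $42.92 → $3,284.86; payment $821.22; balance $2,463.64
Week 4: opening $2,463.64; interest $42.92 → $2,506.56; payment $835.52; balance $1,671.04
Week 5: opening $1,671.04; interest $42.92 → $1,713.96; payment $856.98; balance $856.98
Week 6: opening $856.98; interest $42.92 → $899.90; payment $899.90; balance $0.00
Total paid: $5,026.00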